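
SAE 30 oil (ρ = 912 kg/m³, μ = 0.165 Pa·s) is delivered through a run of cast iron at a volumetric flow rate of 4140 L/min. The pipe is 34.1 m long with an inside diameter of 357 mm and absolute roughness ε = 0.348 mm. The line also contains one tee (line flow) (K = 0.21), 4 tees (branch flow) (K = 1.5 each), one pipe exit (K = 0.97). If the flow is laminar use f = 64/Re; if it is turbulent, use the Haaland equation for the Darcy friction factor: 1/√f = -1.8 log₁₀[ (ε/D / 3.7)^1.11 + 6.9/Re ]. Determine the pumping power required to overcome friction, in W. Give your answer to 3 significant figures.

Q = 4140 L/min = 4140/60000 = 0.069 m³/s.
Cross-sectional area A = πD²/4 = π(0.357)²/4 = 0.1001 m²; mean velocity V = Q/A = 0.069/0.1001 = 0.6893 m/s.
Reynolds number Re = ρVD/μ = 912 · 0.6893 · 0.357 / 0.165 = 1360.
Re < 2300 → laminar flow, so f = 64/Re = 64/1360 = 0.04705 (the turbulent correlation is not needed).
Total minor-loss coefficient ΣK = 1·0.21 + 4·1.5 + 1·0.97 = 7.18.
ΔP = [f·L/D + ΣK]·(ρV²/2) = [0.04705·34.1/0.357 + 7.18]·(912·0.6893²/2) = [4.494 + 7.18]·216.7 = 2530 Pa.
Pumping power P = QΔP = 0.069·2530 = 174.5 W = 175 W.

P ≈ 175 W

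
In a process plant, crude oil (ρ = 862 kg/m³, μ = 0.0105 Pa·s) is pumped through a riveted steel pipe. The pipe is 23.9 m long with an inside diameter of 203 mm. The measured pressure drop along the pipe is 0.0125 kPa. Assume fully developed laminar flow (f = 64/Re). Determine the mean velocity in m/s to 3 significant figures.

For laminar flow, f = 64/Re with Re = ρVD/μ, so Darcy-Weisbach reduces to ΔP = 32μLV/D². Solving for V: V = ΔP·D²/(32μL) = 12.5·(0.203)²/(32·0.0105·23.9) = 0.06415 m/s.
Check: Re = ρVD/μ = 862·0.06415·0.203/0.0105 = 1069 < 2300, so the laminar assumption holds.

V ≈ 0.0641 m/s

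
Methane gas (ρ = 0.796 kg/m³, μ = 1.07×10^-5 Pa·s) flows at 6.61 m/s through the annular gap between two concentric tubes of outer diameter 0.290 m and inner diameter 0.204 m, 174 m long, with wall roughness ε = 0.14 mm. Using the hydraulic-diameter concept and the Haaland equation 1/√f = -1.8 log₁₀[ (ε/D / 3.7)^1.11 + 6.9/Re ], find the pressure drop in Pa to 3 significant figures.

Hydraulic diameter D_h = 4A/P = D_o - D_i = 0.29 - 0.204 = 0.086 m.
Re = ρVD_h/μ = 0.796·6.61·0.086/1.07e-05 = 4.229e+04.
ε/D_h = 0.00014/0.086 = 0.00163; Haaland gives 1/√f = -1.8 log₁₀[0.000188+0.000163] = 6.218, so f = 0.02586.
ΔP = f(L/D_h)(ρV²/2) = 0.02586·174/0.086·17.39 = 910 Pa.

ΔP ≈ 910 Pa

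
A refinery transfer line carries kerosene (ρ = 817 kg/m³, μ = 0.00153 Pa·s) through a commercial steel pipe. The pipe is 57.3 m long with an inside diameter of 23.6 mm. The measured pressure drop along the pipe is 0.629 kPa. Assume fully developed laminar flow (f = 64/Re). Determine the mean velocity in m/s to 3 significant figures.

For laminar flow, f = 64/Re with Re = ρVD/μ, so Darcy-Weisbach reduces to ΔP = 32μLV/D². Solving for V: V = ΔP·D²/(32μL) = 629·(0.0236)²/(32·0.00153·57.3) = 0.1249 m/s.
Check: Re = ρVD/μ = 817·0.1249·0.0236/0.00153 = 1574 < 2300, so the laminar assumption holds.

V ≈ 0.125 m/s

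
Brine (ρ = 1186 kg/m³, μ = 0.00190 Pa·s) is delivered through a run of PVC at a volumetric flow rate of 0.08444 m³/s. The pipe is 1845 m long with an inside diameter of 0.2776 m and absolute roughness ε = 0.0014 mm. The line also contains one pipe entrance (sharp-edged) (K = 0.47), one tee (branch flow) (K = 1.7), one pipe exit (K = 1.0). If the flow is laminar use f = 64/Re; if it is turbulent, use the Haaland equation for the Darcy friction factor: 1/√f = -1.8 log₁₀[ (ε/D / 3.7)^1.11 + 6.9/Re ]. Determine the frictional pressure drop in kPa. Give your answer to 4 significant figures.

Cross-sectional area A = πD²/4 = π(0.2776)²/4 = 0.06052 m²; mean velocity V = Q/A = 0.08444/0.06052 = 1.395 m/s.
Reynolds number Re = ρVD/μ = 1186 · 1.395 · 0.2776 / 0.0019 = 2.418e+05.
Re > 4000 → turbulent. Relative roughness ε/D = 1.4e-06/0.2776 = 5.04e-06. Haaland: 1/√f = -1.8 log₁₀[(5.04e-06/3.7)^1.11 + 6.9/2.418e+05] = -1.8 log₁₀[3.09e-07 + 2.85e-05] = 8.172, so f = 0.01498.
Total minor-loss coefficient ΣK = 1·0.47 + 1·1.7 + 1·1 = 3.17.
ΔP = [f·L/D + ΣK]·(ρV²/2) = [0.01498·1845/0.2776 + 3.17]·(1186·1.395²/2) = [99.53 + 3.17]·1154 = 1.185e+05 Pa.
ΔP = 1.185e+05 Pa = 118.5 kPa.

ΔP ≈ 118.5 kPa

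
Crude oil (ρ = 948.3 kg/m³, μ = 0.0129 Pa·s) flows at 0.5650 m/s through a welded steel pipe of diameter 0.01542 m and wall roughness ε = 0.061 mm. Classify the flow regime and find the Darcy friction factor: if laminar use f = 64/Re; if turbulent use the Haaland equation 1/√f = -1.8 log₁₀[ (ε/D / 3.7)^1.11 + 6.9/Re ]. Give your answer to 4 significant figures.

f ≈ 0.09993

Re = ρVD/μ = 948.3·0.565·0.01542/0.0129 = 640.5.
Re < 2300 → laminar, so f = 64/Re = 0.09993 (roughness is irrelevant in laminar flow).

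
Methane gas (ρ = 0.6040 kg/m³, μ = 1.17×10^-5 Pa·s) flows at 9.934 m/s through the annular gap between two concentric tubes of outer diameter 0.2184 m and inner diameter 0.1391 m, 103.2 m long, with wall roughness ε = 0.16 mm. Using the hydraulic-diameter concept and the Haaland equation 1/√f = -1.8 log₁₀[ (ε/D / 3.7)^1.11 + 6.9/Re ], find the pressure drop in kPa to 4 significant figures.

ΔP ≈ 1.042 kPa

Hydraulic diameter D_h = 4A/P = D_o - D_i = 0.2184 - 0.1391 = 0.0793 m.
Re = ρVD_h/μ = 0.604·9.934·0.0793/1.17e-05 = 4.067e+04.
ε/D_h = 0.00016/0.0793 = 0.00202; Haaland gives 1/√f = -1.8 log₁₀[0.000239+0.00017] = 6.1, so f = 0.02687.
ΔP = f(L/D_h)(ρV²/2) = 0.02687·103.2/0.0793·29.8 = 1042 Pa.
ΔP = 1.042 kPa.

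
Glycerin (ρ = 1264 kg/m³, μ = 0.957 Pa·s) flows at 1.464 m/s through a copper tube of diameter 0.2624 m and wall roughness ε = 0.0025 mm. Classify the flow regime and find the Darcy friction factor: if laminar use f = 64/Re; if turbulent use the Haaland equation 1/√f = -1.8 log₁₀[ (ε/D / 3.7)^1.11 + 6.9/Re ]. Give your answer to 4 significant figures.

Re = ρVD/μ = 1264·1.464·0.2624/0.957 = 507.4.
Re < 2300 → laminar, so f = 64/Re = 0.1261 (roughness is irrelevant in laminar flow).

f ≈ 0.1261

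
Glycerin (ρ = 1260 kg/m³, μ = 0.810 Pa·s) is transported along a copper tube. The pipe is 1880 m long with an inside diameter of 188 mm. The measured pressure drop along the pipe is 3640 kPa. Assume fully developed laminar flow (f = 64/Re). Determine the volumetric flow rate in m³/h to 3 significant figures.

Q ≈ 264 m³/h

For laminar flow, f = 64/Re with Re = ρVD/μ, so Darcy-Weisbach reduces to ΔP = 32μLV/D². Solving for V: V = ΔP·D²/(32μL) = 3.64e+06·(0.188)²/(32·0.81·1880) = 2.64 m/s.
Check: Re = ρVD/μ = 1260·2.64·0.188/0.81 = 772.1 < 2300, so the laminar assumption holds.
Q = V·A = 2.64·(π/4·0.188²) = 0.07329 m³/s = 264 m³/h.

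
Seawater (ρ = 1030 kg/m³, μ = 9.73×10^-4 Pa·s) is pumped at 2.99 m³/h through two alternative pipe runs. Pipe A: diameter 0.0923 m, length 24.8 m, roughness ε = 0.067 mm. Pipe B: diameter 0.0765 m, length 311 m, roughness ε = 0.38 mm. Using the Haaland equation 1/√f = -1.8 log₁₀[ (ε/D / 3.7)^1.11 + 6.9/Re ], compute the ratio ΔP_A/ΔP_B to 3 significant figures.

Pipe A: V = Q/A = 0.0008306/0.006691 = 0.1241 m/s; Re = 1.213e+04; ε/D = 0.000726; Haaland → f = 0.03033; ΔP_A = f(L/D)(ρV²/2) = 64.67 Pa.
Pipe B: V = Q/A = 0.0008306/0.004596 = 0.1807 m/s; Re = 1.463e+04; ε/D = 0.00497; Haaland → f = 0.03545; ΔP_B = f(L/D)(ρV²/2) = 2423 Pa.
ΔP_A/ΔP_B = 64.67/2423 = 0.0267.

ΔP_A/ΔP_B ≈ 0.0267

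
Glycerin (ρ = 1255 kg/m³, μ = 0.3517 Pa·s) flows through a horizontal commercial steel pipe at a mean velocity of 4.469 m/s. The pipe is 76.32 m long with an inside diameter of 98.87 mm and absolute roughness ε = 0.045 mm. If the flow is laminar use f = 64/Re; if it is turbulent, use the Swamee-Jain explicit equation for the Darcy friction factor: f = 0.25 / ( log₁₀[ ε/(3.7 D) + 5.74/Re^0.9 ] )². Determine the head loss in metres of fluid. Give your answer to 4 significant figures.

h_f ≈ 31.90 m

Reynolds number Re = ρVD/μ = 1255 · 4.469 · 0.09887 / 0.352 = 1577.
Re < 2300 → laminar flow, so f = 64/Re = 64/1577 = 0.04059 (the turbulent correlation is not needed).
Darcy-Weisbach: ΔP = f(L/D)(ρV²/2) = 0.04059·(76.32/0.09887)·(1255·4.469²/2) = 0.04059·771.9·1.253e+04 = 3.927e+05 Pa.
Head loss h_f = ΔP/(ρg) = 3.927e+05/(1255·9.81) = 31.90 m.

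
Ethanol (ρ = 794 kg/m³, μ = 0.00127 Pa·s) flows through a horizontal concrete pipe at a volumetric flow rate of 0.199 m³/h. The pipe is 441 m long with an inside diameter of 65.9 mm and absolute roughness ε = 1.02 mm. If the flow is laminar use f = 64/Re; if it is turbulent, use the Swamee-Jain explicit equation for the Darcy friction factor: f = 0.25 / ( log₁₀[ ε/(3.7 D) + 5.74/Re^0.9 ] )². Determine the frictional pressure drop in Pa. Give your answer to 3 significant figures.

Q = 0.199 m³/h = 0.199/3600 = 5.528e-05 m³/s.
Cross-sectional area A = πD²/4 = π(0.0659)²/4 = 0.003411 m²; mean velocity V = Q/A = 5.528e-05/0.003411 = 0.01621 m/s.
Reynolds number Re = ρVD/μ = 794 · 0.01621 · 0.0659 / 0.00127 = 667.7.
Re < 2300 → laminar flow, so f = 64/Re = 64/667.7 = 0.09585 (the turbulent correlation is not needed).
Darcy-Weisbach: ΔP = f(L/D)(ρV²/2) = 0.09585·(441/0.0659)·(794·0.01621²/2) = 0.09585·6692·0.1043 = 66.88 Pa.

ΔP ≈ 66.9 Pa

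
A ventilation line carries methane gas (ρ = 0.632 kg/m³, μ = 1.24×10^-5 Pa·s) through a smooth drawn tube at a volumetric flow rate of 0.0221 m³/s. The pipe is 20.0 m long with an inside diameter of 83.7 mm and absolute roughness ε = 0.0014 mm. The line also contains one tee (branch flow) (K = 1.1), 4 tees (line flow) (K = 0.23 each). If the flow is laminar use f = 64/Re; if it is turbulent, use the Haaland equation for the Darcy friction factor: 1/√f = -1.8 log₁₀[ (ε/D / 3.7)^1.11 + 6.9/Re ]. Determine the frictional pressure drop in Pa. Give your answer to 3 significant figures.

Cross-sectional area A = πD²/4 = π(0.0837)²/4 = 0.005502 m²; mean velocity V = Q/A = 0.0221/0.005502 = 4.017 m/s.
Reynolds number Re = ρVD/μ = 0.632 · 4.017 · 0.0837 / 1.24e-05 = 1.713e+04.
Re > 4000 → turbulent. Relative roughness ε/D = 1.4e-06/0.0837 = 1.67e-05. Haaland: 1/√f = -1.8 log₁₀[(1.67e-05/3.7)^1.11 + 6.9/1.713e+04] = -1.8 log₁₀[1.17e-06 + 0.000403] = 6.109, so f = 0.0268.
Total minor-loss coefficient ΣK = 1·1.1 + 4·0.23 = 2.02.
ΔP = [f·L/D + ΣK]·(ρV²/2) = [0.0268·20/0.0837 + 2.02]·(0.632·4.017²/2) = [6.403 + 2.02]·5.098 = 42.94 Pa.

ΔP ≈ 42.9 Pa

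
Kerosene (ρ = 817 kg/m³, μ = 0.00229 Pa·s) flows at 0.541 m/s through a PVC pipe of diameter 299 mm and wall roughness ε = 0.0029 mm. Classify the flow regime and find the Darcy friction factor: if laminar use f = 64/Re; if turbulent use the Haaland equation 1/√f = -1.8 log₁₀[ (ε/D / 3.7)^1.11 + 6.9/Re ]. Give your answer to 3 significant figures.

Re = ρVD/μ = 817·0.541·0.299/0.00229 = 5.771e+04.
Re > 4000 → turbulent. ε/D = 2.9e-06/0.299 = 9.7e-06; Haaland: 1/√f = -1.8 log₁₀[6.38e-07 + 0.00012] = 7.056, so f = 0.02008.

f ≈ 0.0201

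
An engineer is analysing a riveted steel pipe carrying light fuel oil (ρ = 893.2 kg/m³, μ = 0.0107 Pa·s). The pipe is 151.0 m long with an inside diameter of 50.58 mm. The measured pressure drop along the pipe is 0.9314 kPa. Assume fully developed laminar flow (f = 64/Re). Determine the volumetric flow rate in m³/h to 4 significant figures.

For laminar flow, f = 64/Re with Re = ρVD/μ, so Darcy-Weisbach reduces to ΔP = 32μLV/D². Solving for V: V = ΔP·D²/(32μL) = 931.4·(0.05058)²/(32·0.0107·151) = 0.04609 m/s.
Check: Re = ρVD/μ = 893.2·0.04609·0.05058/0.0107 = 194.6 < 2300, so the laminar assumption holds.
Q = V·A = 0.04609·(π/4·0.05058²) = 9.26e-05 m³/s = 0.3334 m³/h.

Q ≈ 0.3334 m³/h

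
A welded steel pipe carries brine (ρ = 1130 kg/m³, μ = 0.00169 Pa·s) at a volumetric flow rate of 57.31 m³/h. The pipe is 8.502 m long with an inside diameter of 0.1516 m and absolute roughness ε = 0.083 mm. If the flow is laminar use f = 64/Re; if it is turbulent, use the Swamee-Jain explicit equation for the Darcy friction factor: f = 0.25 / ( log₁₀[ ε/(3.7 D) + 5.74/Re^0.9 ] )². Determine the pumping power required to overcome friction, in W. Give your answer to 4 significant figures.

Q = 57.31 m³/h = 57.31/3600 = 0.01592 m³/s.
Cross-sectional area A = πD²/4 = π(0.1516)²/4 = 0.01805 m²; mean velocity V = Q/A = 0.01592/0.01805 = 0.8819 m/s.
Reynolds number Re = ρVD/μ = 1130 · 0.8819 · 0.1516 / 0.00169 = 8.94e+04.
Re > 4000 → turbulent. Relative roughness ε/D = 8.3e-05/0.1516 = 0.000547. Swamee-Jain: f = 0.25/(log₁₀[0.000547/3.7 + 5.74/8.94e+04^0.9])² = 0.25/(log₁₀[0.000148 + 0.000201])² = 0.25/(-3.457)² = 0.02091.
Darcy-Weisbach: ΔP = f(L/D)(ρV²/2) = 0.02091·(8.502/0.1516)·(1130·0.8819²/2) = 0.02091·56.08·439.5 = 515.4 Pa.
Pumping power P = QΔP = 0.01592·515.4 = 8.2053 W = 8.205 W.

P ≈ 8.205 W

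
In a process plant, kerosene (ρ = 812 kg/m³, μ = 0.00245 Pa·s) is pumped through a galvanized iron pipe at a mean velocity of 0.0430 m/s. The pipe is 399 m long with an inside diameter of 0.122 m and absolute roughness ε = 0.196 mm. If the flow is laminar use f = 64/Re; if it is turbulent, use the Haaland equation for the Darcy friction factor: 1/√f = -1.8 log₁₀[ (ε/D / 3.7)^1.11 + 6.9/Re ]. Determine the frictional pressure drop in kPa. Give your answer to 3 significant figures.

ΔP ≈ 0.0904 kPa

Reynolds number Re = ρVD/μ = 812 · 0.043 · 0.122 / 0.00245 = 1739.
Re < 2300 → laminar flow, so f = 64/Re = 64/1739 = 0.03681 (the turbulent correlation is not needed).
Darcy-Weisbach: ΔP = f(L/D)(ρV²/2) = 0.03681·(399/0.122)·(812·0.043²/2) = 0.03681·3270·0.7507 = 90.37 Pa.
ΔP = 90.37 Pa = 0.0904 kPa.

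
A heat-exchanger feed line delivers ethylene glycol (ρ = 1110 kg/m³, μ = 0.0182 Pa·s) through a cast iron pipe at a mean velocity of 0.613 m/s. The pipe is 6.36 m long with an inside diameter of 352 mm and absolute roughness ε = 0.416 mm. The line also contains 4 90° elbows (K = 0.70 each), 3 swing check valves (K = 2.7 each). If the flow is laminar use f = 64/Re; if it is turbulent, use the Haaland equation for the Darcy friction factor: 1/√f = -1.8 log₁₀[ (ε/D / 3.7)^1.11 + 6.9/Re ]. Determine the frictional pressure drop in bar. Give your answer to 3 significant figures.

Reynolds number Re = ρVD/μ = 1110 · 0.613 · 0.352 / 0.0182 = 1.316e+04.
Re > 4000 → turbulent. Relative roughness ε/D = 0.000416/0.352 = 0.00118. Haaland: 1/√f = -1.8 log₁₀[(0.00118/3.7)^1.11 + 6.9/1.316e+04] = -1.8 log₁₀[0.000132 + 0.000524] = 5.729, so f = 0.03046.
Total minor-loss coefficient ΣK = 4·0.7 + 3·2.7 = 10.9.
ΔP = [f·L/D + ΣK]·(ρV²/2) = [0.03046·6.36/0.352 + 10.9]·(1110·0.613²/2) = [0.5504 + 10.9]·208.6 = 2388 Pa.
ΔP = 2388 Pa = 0.0239 bar.

ΔP ≈ 0.0239 bar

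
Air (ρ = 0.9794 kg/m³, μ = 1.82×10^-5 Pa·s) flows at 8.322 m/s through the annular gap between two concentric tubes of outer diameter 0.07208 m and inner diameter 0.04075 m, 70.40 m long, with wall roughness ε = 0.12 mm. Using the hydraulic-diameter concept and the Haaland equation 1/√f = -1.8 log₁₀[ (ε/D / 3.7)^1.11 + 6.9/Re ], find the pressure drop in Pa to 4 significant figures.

Hydraulic diameter D_h = 4A/P = D_o - D_i = 0.07208 - 0.04075 = 0.03133 m.
Re = ρVD_h/μ = 0.9794·8.322·0.03133/1.82e-05 = 1.403e+04.
ε/D_h = 0.00012/0.03133 = 0.00383; Haaland gives 1/√f = -1.8 log₁₀[0.000486+0.000492] = 5.418, so f = 0.03407.
ΔP = f(L/D_h)(ρV²/2) = 0.03407·70.4/0.03133·33.91 = 2597 Pa.

ΔP ≈ 2597 Pa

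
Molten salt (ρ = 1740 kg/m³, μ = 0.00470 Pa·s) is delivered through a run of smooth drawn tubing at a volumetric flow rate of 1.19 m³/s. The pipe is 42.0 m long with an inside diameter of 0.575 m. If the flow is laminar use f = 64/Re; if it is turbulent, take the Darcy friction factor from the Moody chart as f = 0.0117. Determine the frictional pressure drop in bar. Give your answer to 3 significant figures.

ΔP ≈ 0.156 bar

Cross-sectional area A = πD²/4 = π(0.575)²/4 = 0.2597 m²; mean velocity V = Q/A = 1.19/0.2597 = 4.583 m/s.
Reynolds number Re = ρVD/μ = 1740 · 4.583 · 0.575 / 0.0047 = 9.755e+05.
Re > 4000 → turbulent; use the Moody-chart value f = 0.0117.
Darcy-Weisbach: ΔP = f(L/D)(ρV²/2) = 0.0117·(42/0.575)·(1740·4.583²/2) = 0.0117·73.04·1.827e+04 = 1.561e+04 Pa.
ΔP = 1.561e+04 Pa = 0.156 bar.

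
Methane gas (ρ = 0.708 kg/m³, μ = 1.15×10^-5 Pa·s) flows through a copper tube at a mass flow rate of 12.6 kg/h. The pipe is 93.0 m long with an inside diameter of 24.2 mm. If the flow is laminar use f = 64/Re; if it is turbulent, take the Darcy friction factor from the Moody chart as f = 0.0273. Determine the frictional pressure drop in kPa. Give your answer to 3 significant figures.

ΔP ≈ 4.29 kPa

ṁ = 12.6 kg/h = 12.6/3600 = 0.0035 kg/s.
A = πD²/4 = π(0.0242)²/4 = 0.00046 m²; mean velocity V = ṁ/(ρA) = 0.0035/(0.708 · 0.00046) = 10.75 m/s.
Reynolds number Re = ρVD/μ = 0.708 · 10.75 · 0.0242 / 1.15e-05 = 1.601e+04.
Re > 4000 → turbulent; use the Moody-chart value f = 0.0273.
Darcy-Weisbach: ΔP = f(L/D)(ρV²/2) = 0.0273·(93/0.0242)·(0.708·10.75²/2) = 0.0273·3843·40.89 = 4290 Pa.
ΔP = 4290 Pa = 4.29 kPa.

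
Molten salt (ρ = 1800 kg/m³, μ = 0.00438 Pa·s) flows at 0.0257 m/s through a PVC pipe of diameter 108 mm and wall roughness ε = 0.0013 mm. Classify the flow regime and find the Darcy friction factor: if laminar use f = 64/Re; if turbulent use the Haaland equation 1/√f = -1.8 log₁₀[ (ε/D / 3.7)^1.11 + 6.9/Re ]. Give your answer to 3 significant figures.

Re = ρVD/μ = 1800·0.0257·0.108/0.00438 = 1141.
Re < 2300 → laminar, so f = 64/Re = 0.05611 (roughness is irrelevant in laminar flow).

f ≈ 0.0561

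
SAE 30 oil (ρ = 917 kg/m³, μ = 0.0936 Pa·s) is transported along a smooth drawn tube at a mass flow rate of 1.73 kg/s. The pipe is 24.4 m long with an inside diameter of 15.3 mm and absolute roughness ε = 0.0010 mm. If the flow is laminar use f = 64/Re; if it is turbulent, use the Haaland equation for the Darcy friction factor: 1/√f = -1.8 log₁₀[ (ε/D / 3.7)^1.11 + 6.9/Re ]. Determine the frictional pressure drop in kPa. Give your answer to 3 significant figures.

A = πD²/4 = π(0.0153)²/4 = 0.0001839 m²; mean velocity V = ṁ/(ρA) = 1.73/(917 · 0.0001839) = 10.26 m/s.
Reynolds number Re = ρVD/μ = 917 · 10.26 · 0.0153 / 0.0936 = 1538.
Re < 2300 → laminar flow, so f = 64/Re = 64/1538 = 0.04161 (the turbulent correlation is not needed).
Darcy-Weisbach: ΔP = f(L/D)(ρV²/2) = 0.04161·(24.4/0.0153)·(917·10.26²/2) = 0.04161·1595·4.828e+04 = 3.204e+06 Pa.
ΔP = 3.204e+06 Pa = 3200 kPa.

ΔP ≈ 3200 kPa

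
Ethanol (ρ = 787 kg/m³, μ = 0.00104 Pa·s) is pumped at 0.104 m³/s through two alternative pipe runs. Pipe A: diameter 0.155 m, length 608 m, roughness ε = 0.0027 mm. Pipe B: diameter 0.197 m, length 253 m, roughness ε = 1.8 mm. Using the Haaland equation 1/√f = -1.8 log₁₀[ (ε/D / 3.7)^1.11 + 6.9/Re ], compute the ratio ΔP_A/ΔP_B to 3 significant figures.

ΔP_A/ΔP_B ≈ 2.74

Pipe A: V = Q/A = 0.104/0.01887 = 5.512 m/s; Re = 6.465e+05; ε/D = 1.74e-05; Haaland → f = 0.01273; ΔP_A = f(L/D)(ρV²/2) = 5.967e+05 Pa.
Pipe B: V = Q/A = 0.104/0.03048 = 3.412 m/s; Re = 5.086e+05; ε/D = 0.00914; Haaland → f = 0.03696; ΔP_B = f(L/D)(ρV²/2) = 2.175e+05 Pa.
ΔP_A/ΔP_B = 5.967e+05/2.175e+05 = 2.74.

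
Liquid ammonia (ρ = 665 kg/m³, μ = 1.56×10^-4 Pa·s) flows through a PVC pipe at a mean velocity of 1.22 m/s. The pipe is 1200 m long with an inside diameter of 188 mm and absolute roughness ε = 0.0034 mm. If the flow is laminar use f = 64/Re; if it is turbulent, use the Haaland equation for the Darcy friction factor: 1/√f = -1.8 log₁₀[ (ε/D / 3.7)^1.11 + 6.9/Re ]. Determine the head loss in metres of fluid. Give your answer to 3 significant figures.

h_f ≈ 5.79 m

Reynolds number Re = ρVD/μ = 665 · 1.22 · 0.188 / 0.000156 = 9.777e+05.
Re > 4000 → turbulent. Relative roughness ε/D = 3.4e-06/0.188 = 1.81e-05. Haaland: 1/√f = -1.8 log₁₀[(1.81e-05/3.7)^1.11 + 6.9/9.777e+05] = -1.8 log₁₀[1.27e-06 + 7.06e-06] = 9.143, so f = 0.01196.
Darcy-Weisbach: ΔP = f(L/D)(ρV²/2) = 0.01196·(1200/0.188)·(665·1.22²/2) = 0.01196·6383·494.9 = 3.779e+04 Pa.
Head loss h_f = ΔP/(ρg) = 3.779e+04/(665·9.81) = 5.79 m.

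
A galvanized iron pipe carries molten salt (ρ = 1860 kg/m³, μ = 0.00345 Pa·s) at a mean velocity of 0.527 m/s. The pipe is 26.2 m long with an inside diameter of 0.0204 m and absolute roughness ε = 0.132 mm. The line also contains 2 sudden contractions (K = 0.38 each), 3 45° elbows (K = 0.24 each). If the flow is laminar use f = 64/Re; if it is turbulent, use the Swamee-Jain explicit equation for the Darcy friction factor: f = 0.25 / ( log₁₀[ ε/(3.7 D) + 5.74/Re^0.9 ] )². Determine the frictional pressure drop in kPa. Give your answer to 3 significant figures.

Reynolds number Re = ρVD/μ = 1860 · 0.527 · 0.0204 / 0.00345 = 5796.
Re > 4000 → turbulent. Relative roughness ε/D = 0.000132/0.0204 = 0.00647. Swamee-Jain: f = 0.25/(log₁₀[0.00647/3.7 + 5.74/5796^0.9])² = 0.25/(log₁₀[0.00175 + 0.00236])² = 0.25/(-2.387)² = 0.04389.
Total minor-loss coefficient ΣK = 2·0.38 + 3·0.24 = 1.48.
ΔP = [f·L/D + ΣK]·(ρV²/2) = [0.04389·26.2/0.0204 + 1.48]·(1860·0.527²/2) = [56.36 + 1.48]·258.3 = 1.494e+04 Pa.
ΔP = 1.494e+04 Pa = 14.9 kPa.

ΔP ≈ 14.9 kPa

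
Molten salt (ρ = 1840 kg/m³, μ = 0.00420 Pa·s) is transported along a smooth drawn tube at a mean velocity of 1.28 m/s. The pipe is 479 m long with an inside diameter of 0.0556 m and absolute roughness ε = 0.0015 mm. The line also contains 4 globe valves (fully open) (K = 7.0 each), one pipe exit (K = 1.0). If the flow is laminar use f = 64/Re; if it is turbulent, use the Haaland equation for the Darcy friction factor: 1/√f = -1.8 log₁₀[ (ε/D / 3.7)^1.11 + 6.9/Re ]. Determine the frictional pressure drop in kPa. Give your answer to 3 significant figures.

Reynolds number Re = ρVD/μ = 1840 · 1.28 · 0.0556 / 0.0042 = 3.118e+04.
Re > 4000 → turbulent. Relative roughness ε/D = 1.5e-06/0.0556 = 2.7e-05. Haaland: 1/√f = -1.8 log₁₀[(2.7e-05/3.7)^1.11 + 6.9/3.118e+04] = -1.8 log₁₀[1.98e-06 + 0.000221] = 6.572, so f = 0.02315.
Total minor-loss coefficient ΣK = 4·7 + 1·1 = 29.
ΔP = [f·L/D + ΣK]·(ρV²/2) = [0.02315·479/0.0556 + 29]·(1840·1.28²/2) = [199.5 + 29]·1507 = 3.444e+05 Pa.
ΔP = 3.444e+05 Pa = 344 kPa.

ΔP ≈ 344 kPa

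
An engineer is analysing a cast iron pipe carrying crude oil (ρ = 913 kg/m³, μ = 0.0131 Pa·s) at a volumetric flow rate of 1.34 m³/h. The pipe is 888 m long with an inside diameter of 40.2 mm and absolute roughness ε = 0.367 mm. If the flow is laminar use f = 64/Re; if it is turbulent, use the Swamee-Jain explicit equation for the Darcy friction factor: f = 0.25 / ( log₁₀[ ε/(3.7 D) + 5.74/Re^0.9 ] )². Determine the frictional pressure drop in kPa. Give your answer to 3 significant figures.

ΔP ≈ 67.6 kPa

Q = 1.34 m³/h = 1.34/3600 = 0.0003722 m³/s.
Cross-sectional area A = πD²/4 = π(0.0402)²/4 = 0.001269 m²; mean velocity V = Q/A = 0.0003722/0.001269 = 0.2933 m/s.
Reynolds number Re = ρVD/μ = 913 · 0.2933 · 0.0402 / 0.0131 = 821.6.
Re < 2300 → laminar flow, so f = 64/Re = 64/821.6 = 0.07789 (the turbulent correlation is not needed).
Darcy-Weisbach: ΔP = f(L/D)(ρV²/2) = 0.07789·(888/0.0402)·(913·0.2933²/2) = 0.07789·2.209e+04·39.26 = 6.755e+04 Pa.
ΔP = 6.755e+04 Pa = 67.6 kPa.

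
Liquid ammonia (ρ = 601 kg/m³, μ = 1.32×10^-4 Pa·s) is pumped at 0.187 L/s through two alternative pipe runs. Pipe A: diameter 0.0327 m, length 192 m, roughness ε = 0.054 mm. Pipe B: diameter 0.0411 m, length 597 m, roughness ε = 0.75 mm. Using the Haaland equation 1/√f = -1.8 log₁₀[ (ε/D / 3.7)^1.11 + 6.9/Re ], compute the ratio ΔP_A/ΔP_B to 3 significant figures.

Pipe A: V = Q/A = 0.000187/0.0008398 = 0.2227 m/s; Re = 3.315e+04; ε/D = 0.00165; Haaland → f = 0.02672; ΔP_A = f(L/D)(ρV²/2) = 2337 Pa.
Pipe B: V = Q/A = 0.000187/0.001327 = 0.141 m/s; Re = 2.638e+04; ε/D = 0.0182; Haaland → f = 0.04855; ΔP_B = f(L/D)(ρV²/2) = 4210 Pa.
ΔP_A/ΔP_B = 2337/4210 = 0.555.

ΔP_A/ΔP_B ≈ 0.555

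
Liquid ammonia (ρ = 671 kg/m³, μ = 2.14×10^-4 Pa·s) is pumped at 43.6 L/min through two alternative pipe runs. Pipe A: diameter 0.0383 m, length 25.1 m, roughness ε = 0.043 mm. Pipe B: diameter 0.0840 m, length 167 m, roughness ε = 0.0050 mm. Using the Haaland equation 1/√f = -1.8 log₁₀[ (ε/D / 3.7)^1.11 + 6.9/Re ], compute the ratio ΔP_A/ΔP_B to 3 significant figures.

Pipe A: V = Q/A = 0.0007267/0.001152 = 0.6307 m/s; Re = 7.575e+04; ε/D = 0.00112; Haaland → f = 0.02296; ΔP_A = f(L/D)(ρV²/2) = 2008 Pa.
Pipe B: V = Q/A = 0.0007267/0.005542 = 0.1311 m/s; Re = 3.454e+04; ε/D = 5.95e-05; Haaland → f = 0.02268; ΔP_B = f(L/D)(ρV²/2) = 260.1 Pa.
ΔP_A/ΔP_B = 2008/260.1 = 7.72.

ΔP_A/ΔP_B ≈ 7.72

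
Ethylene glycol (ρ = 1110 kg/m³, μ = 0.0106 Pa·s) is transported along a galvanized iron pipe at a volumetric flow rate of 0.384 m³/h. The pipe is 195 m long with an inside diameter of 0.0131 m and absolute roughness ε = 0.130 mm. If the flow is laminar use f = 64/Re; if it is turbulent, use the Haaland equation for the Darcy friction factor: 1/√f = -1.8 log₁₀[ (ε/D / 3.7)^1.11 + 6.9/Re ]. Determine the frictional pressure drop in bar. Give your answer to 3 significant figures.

ΔP ≈ 3.05 bar

Q = 0.384 m³/h = 0.384/3600 = 0.0001067 m³/s.
Cross-sectional area A = πD²/4 = π(0.0131)²/4 = 0.0001348 m²; mean velocity V = Q/A = 0.0001067/0.0001348 = 0.7914 m/s.
Reynolds number Re = ρVD/μ = 1110 · 0.7914 · 0.0131 / 0.0106 = 1086.
Re < 2300 → laminar flow, so f = 64/Re = 64/1086 = 0.05895 (the turbulent correlation is not needed).
Darcy-Weisbach: ΔP = f(L/D)(ρV²/2) = 0.05895·(195/0.0131)·(1110·0.7914²/2) = 0.05895·1.489e+04·347.6 = 3.05e+05 Pa.
ΔP = 3.05e+05 Pa = 3.05 bar.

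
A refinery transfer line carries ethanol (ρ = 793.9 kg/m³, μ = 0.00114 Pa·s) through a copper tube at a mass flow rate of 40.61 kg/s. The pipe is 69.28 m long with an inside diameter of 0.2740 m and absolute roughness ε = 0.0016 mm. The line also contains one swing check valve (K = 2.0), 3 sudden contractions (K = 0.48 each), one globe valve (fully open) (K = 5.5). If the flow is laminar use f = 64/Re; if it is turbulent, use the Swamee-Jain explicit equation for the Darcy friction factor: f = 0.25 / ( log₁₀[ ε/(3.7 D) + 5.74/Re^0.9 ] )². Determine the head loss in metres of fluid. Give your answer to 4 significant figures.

A = πD²/4 = π(0.274)²/4 = 0.05896 m²; mean velocity V = ṁ/(ρA) = 40.61/(793.9 · 0.05896) = 0.8675 m/s.
Reynolds number Re = ρVD/μ = 793.9 · 0.8675 · 0.274 / 0.00114 = 1.655e+05.
Re > 4000 → turbulent. Relative roughness ε/D = 1.6e-06/0.274 = 5.84e-06. Swamee-Jain: f = 0.25/(log₁₀[5.84e-06/3.7 + 5.74/1.655e+05^0.9])² = 0.25/(log₁₀[1.58e-06 + 0.000115])² = 0.25/(-3.932)² = 0.01617.
Total minor-loss coefficient ΣK = 1·2 + 3·0.48 + 1·5.5 = 8.94.
ΔP = [f·L/D + ΣK]·(ρV²/2) = [0.01617·69.28/0.274 + 8.94]·(793.9·0.8675²/2) = [4.088 + 8.94]·298.7 = 3892 Pa.
Head loss h_f = ΔP/(ρg) = 3892/(793.9·9.81) = 0.4997 m.

h_f ≈ 0.4997 m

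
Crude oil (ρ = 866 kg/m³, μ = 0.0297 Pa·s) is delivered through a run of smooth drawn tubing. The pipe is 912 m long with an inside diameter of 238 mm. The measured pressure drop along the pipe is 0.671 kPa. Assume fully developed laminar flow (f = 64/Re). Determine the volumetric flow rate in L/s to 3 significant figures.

For laminar flow, f = 64/Re with Re = ρVD/μ, so Darcy-Weisbach reduces to ΔP = 32μLV/D². Solving for V: V = ΔP·D²/(32μL) = 671·(0.238)²/(32·0.0297·912) = 0.04385 m/s.
Check: Re = ρVD/μ = 866·0.04385·0.238/0.0297 = 304.3 < 2300, so the laminar assumption holds.
Q = V·A = 0.04385·(π/4·0.238²) = 0.001951 m³/s = 1.95 L/s.

Q ≈ 1.95 L/s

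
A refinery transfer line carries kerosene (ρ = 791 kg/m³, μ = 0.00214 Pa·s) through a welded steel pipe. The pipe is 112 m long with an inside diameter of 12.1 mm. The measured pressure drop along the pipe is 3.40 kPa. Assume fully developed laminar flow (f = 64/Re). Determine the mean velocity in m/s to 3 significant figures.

For laminar flow, f = 64/Re with Re = ρVD/μ, so Darcy-Weisbach reduces to ΔP = 32μLV/D². Solving for V: V = ΔP·D²/(32μL) = 3400·(0.0121)²/(32·0.00214·112) = 0.0649 m/s.
Check: Re = ρVD/μ = 791·0.0649·0.0121/0.00214 = 290.3 < 2300, so the laminar assumption holds.

V ≈ 0.0649 m/s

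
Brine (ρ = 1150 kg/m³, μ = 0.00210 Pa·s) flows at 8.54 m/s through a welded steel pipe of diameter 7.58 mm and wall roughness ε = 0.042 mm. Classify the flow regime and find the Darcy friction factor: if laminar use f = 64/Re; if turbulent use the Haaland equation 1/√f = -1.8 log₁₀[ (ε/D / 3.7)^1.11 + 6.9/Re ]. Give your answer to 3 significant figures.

f ≈ 0.0336

Re = ρVD/μ = 1150·8.54·0.00758/0.0021 = 3.545e+04.
Re > 4000 → turbulent. ε/D = 4.2e-05/0.00758 = 0.00554; Haaland: 1/√f = -1.8 log₁₀[0.000732 + 0.000195] = 5.459, so f = 0.03355.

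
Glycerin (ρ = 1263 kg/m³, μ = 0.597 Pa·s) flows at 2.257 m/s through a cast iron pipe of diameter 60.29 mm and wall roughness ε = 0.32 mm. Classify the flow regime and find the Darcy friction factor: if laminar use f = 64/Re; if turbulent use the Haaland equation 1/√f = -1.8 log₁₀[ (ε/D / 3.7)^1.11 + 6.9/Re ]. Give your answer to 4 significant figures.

Re = ρVD/μ = 1263·2.257·0.06029/0.597 = 287.9.
Re < 2300 → laminar, so f = 64/Re = 0.2223 (roughness is irrelevant in laminar flow).

f ≈ 0.2223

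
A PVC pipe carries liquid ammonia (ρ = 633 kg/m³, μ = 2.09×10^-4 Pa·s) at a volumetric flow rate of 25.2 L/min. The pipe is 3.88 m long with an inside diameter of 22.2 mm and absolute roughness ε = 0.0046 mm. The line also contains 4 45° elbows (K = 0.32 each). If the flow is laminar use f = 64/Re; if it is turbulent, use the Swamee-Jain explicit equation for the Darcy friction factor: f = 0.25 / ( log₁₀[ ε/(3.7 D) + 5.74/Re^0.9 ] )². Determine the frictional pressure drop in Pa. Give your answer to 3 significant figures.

ΔP ≈ 1790 Pa

Q = 25.2 L/min = 25.2/60000 = 0.00042 m³/s.
Cross-sectional area A = πD²/4 = π(0.0222)²/4 = 0.0003871 m²; mean velocity V = Q/A = 0.00042/0.0003871 = 1.085 m/s.
Reynolds number Re = ρVD/μ = 633 · 1.085 · 0.0222 / 0.000209 = 7.296e+04.
Re > 4000 → turbulent. Relative roughness ε/D = 4.6e-06/0.0222 = 0.000207. Swamee-Jain: f = 0.25/(log₁₀[0.000207/3.7 + 5.74/7.296e+04^0.9])² = 0.25/(log₁₀[5.6e-05 + 0.000241])² = 0.25/(-3.527)² = 0.0201.
Total minor-loss coefficient ΣK = 4·0.32 = 1.28.
ΔP = [f·L/D + ΣK]·(ρV²/2) = [0.0201·3.88/0.0222 + 1.28]·(633·1.085²/2) = [3.512 + 1.28]·372.6 = 1786 Pa.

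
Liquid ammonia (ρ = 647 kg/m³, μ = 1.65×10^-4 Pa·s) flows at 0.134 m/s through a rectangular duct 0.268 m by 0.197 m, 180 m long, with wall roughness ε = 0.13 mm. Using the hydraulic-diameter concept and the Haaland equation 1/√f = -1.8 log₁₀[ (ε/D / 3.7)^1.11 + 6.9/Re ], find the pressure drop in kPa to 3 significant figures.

ΔP ≈ 0.0919 kPa

Hydraulic diameter D_h = 4A/P = 4·(0.268·0.197)/(2·(0.268+0.197)) = 0.2112/0.93 = 0.2271 m.
Re = ρVD_h/μ = 647·0.134·0.2271/0.000165 = 1.193e+05.
ε/D_h = 0.00013/0.2271 = 0.000572; Haaland gives 1/√f = -1.8 log₁₀[5.89e-05+5.78e-05] = 7.079, so f = 0.01996.
ΔP = f(L/D_h)(ρV²/2) = 0.01996·180/0.2271·5.809 = 91.89 Pa.
ΔP = 0.0919 kPa.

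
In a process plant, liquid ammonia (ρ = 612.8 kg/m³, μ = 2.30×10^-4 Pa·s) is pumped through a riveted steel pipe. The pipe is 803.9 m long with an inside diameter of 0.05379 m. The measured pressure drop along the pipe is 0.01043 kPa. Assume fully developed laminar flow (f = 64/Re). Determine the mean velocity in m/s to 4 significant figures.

V ≈ 0.005100 m/s

For laminar flow, f = 64/Re with Re = ρVD/μ, so Darcy-Weisbach reduces to ΔP = 32μLV/D². Solving for V: V = ΔP·D²/(32μL) = 10.43·(0.05379)²/(32·0.00023·803.9) = 0.0051 m/s.
Check: Re = ρVD/μ = 612.8·0.0051·0.05379/0.00023 = 731 < 2300, so the laminar assumption holds.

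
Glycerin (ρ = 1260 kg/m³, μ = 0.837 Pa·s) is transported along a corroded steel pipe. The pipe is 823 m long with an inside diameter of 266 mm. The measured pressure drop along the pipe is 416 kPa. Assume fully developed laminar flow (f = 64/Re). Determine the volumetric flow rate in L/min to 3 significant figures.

For laminar flow, f = 64/Re with Re = ρVD/μ, so Darcy-Weisbach reduces to ΔP = 32μLV/D². Solving for V: V = ΔP·D²/(32μL) = 4.16e+05·(0.266)²/(32·0.837·823) = 1.335 m/s.
Check: Re = ρVD/μ = 1260·1.335·0.266/0.837 = 534.7 < 2300, so the laminar assumption holds.
Q = V·A = 1.335·(π/4·0.266²) = 0.07421 m³/s = 4450 L/min.

Q ≈ 4450 L/min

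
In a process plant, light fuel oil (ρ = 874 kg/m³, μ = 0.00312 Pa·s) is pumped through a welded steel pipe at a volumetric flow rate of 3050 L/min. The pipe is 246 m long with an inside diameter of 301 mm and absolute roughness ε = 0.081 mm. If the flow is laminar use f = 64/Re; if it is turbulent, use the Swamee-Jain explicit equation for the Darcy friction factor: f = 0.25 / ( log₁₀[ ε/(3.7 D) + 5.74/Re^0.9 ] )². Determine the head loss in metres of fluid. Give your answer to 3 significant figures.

Q = 3050 L/min = 3050/60000 = 0.05083 m³/s.
Cross-sectional area A = πD²/4 = π(0.301)²/4 = 0.07116 m²; mean velocity V = Q/A = 0.05083/0.07116 = 0.7144 m/s.
Reynolds number Re = ρVD/μ = 874 · 0.7144 · 0.301 / 0.00312 = 6.024e+04.
Re > 4000 → turbulent. Relative roughness ε/D = 8.1e-05/0.301 = 0.000269. Swamee-Jain: f = 0.25/(log₁₀[0.000269/3.7 + 5.74/6.024e+04^0.9])² = 0.25/(log₁₀[7.27e-05 + 0.000286])² = 0.25/(-3.445)² = 0.02107.
Darcy-Weisbach: ΔP = f(L/D)(ρV²/2) = 0.02107·(246/0.301)·(874·0.7144²/2) = 0.02107·817.3·223 = 3840 Pa.
Head loss h_f = ΔP/(ρg) = 3840/(874·9.81) = 0.448 m.

h_f ≈ 0.448 m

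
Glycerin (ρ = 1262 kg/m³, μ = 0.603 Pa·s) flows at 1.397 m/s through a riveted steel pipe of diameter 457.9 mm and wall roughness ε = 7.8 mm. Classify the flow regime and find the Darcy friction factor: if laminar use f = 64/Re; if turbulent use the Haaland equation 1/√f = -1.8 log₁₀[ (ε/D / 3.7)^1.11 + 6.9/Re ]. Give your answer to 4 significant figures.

Re = ρVD/μ = 1262·1.397·0.4579/0.603 = 1339.
Re < 2300 → laminar, so f = 64/Re = 0.0478 (roughness is irrelevant in laminar flow).

f ≈ 0.04780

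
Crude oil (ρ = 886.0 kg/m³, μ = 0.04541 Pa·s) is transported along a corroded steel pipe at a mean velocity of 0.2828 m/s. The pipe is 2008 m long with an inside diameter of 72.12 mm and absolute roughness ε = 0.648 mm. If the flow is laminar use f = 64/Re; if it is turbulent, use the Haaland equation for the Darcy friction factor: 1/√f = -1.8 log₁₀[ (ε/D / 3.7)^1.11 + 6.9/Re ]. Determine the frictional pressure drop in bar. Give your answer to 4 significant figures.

Reynolds number Re = ρVD/μ = 886 · 0.2828 · 0.07212 / 0.0454 = 397.9.
Re < 2300 → laminar flow, so f = 64/Re = 64/397.9 = 0.1608 (the turbulent correlation is not needed).
Darcy-Weisbach: ΔP = f(L/D)(ρV²/2) = 0.1608·(2008/0.07212)·(886·0.2828²/2) = 0.1608·2.784e+04·35.43 = 1.586e+05 Pa.
ΔP = 1.586e+05 Pa = 1.586 bar.

ΔP ≈ 1.586 bar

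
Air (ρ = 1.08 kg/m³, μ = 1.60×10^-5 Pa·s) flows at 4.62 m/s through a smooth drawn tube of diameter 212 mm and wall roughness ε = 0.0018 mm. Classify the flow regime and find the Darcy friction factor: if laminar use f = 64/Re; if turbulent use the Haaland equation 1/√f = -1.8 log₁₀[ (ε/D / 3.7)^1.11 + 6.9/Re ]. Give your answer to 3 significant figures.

f ≈ 0.0195

Re = ρVD/μ = 1.08·4.62·0.212/1.6e-05 = 6.611e+04.
Re > 4000 → turbulent. ε/D = 1.8e-06/0.212 = 8.49e-06; Haaland: 1/√f = -1.8 log₁₀[5.5e-07 + 0.000104] = 7.162, so f = 0.01949.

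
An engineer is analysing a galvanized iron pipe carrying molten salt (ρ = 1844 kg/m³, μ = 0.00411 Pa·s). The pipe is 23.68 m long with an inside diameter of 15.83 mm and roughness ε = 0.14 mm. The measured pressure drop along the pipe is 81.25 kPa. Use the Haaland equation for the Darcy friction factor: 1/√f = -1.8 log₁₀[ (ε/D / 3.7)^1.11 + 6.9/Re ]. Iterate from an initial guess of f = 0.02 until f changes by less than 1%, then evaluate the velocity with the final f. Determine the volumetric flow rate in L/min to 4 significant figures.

Rearranging Darcy-Weisbach: V = √(2·ΔP·D/(f·L·ρ)). With ε/D = 0.00014/0.01583 = 0.00884, iterate starting from f = 0.02:
  f = 0.02 → V = √(2·8.125e+04·0.01583/(0.02·23.68·1844)) = 1.716 m/s; Re = ρVD/μ = 1.219e+04; f → 0.04094
  f = 0.04094 → V = 1.199 m/s; Re = 8519; f → 0.04264
  f = 0.04264 → V = 1.175 m/s; Re = 8348; f → 0.04276
Converged (Δf/f < 1%). With the final f = 0.04276: V = √(2·8.125e+04·0.01583/(0.04276·23.68·1844)) = 1.174 m/s.
Q = V·A = 1.174·(π/4·0.01583²) = 0.000231 m³/s = 13.86 L/min.

Q ≈ 13.86 L/min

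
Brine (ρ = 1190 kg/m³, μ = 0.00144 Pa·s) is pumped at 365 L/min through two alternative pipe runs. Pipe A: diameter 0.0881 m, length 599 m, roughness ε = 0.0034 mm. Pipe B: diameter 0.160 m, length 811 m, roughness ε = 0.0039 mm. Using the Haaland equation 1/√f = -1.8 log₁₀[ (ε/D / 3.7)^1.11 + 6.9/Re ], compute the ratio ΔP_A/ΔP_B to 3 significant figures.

Pipe A: V = Q/A = 0.006083/0.006096 = 0.9979 m/s; Re = 7.265e+04; ε/D = 3.86e-05; Haaland → f = 0.0192; ΔP_A = f(L/D)(ρV²/2) = 7.736e+04 Pa.
Pipe B: V = Q/A = 0.006083/0.02011 = 0.3026 m/s; Re = 4.001e+04; ε/D = 2.44e-05; Haaland → f = 0.02184; ΔP_B = f(L/D)(ρV²/2) = 6031 Pa.
ΔP_A/ΔP_B = 7.736e+04/6031 = 12.8.

ΔP_A/ΔP_B ≈ 12.8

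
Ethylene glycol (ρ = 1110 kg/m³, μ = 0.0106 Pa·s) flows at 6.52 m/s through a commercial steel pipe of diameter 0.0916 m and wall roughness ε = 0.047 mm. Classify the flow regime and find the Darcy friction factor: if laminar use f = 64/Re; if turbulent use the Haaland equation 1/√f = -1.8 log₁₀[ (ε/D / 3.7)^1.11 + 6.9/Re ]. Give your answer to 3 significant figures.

f ≈ 0.0215

Re = ρVD/μ = 1110·6.52·0.0916/0.0106 = 6.254e+04.
Re > 4000 → turbulent. ε/D = 4.7e-05/0.0916 = 0.000513; Haaland: 1/√f = -1.8 log₁₀[5.22e-05 + 0.00011] = 6.82, so f = 0.0215.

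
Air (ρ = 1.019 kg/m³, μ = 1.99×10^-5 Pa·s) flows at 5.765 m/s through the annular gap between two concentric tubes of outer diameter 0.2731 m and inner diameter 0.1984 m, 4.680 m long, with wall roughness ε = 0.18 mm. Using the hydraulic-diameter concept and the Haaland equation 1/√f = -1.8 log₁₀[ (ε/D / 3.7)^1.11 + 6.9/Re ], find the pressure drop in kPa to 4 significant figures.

Hydraulic diameter D_h = 4A/P = D_o - D_i = 0.2731 - 0.1984 = 0.0747 m.
Re = ρVD_h/μ = 1.019·5.765·0.0747/1.99e-05 = 2.205e+04.
ε/D_h = 0.00018/0.0747 = 0.00241; Haaland gives 1/√f = -1.8 log₁₀[0.000291+0.000313] = 5.795, so f = 0.02978.
ΔP = f(L/D_h)(ρV²/2) = 0.02978·4.68/0.0747·16.93 = 31.59 Pa.
ΔP = 0.03159 kPa.

ΔP ≈ 0.03159 kPa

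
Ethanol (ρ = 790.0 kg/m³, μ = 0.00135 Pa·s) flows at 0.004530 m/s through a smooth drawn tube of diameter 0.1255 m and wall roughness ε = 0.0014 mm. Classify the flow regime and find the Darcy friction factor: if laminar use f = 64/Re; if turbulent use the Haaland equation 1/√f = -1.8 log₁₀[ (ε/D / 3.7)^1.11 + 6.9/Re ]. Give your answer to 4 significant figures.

f ≈ 0.1924

Re = ρVD/μ = 790·0.00453·0.1255/0.00135 = 332.7.
Re < 2300 → laminar, so f = 64/Re = 0.1924 (roughness is irrelevant in laminar flow).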